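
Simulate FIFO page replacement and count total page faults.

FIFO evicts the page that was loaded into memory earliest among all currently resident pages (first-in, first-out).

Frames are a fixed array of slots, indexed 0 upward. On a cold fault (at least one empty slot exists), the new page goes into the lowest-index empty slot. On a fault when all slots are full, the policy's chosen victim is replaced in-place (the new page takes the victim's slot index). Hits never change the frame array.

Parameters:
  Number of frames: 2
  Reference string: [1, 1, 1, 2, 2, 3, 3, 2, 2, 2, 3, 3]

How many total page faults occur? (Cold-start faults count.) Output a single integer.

Answer: 3

Derivation:
Step 0: ref 1 → FAULT, frames=[1,-]
Step 1: ref 1 → HIT, frames=[1,-]
Step 2: ref 1 → HIT, frames=[1,-]
Step 3: ref 2 → FAULT, frames=[1,2]
Step 4: ref 2 → HIT, frames=[1,2]
Step 5: ref 3 → FAULT (evict 1), frames=[3,2]
Step 6: ref 3 → HIT, frames=[3,2]
Step 7: ref 2 → HIT, frames=[3,2]
Step 8: ref 2 → HIT, frames=[3,2]
Step 9: ref 2 → HIT, frames=[3,2]
Step 10: ref 3 → HIT, frames=[3,2]
Step 11: ref 3 → HIT, frames=[3,2]
Total faults: 3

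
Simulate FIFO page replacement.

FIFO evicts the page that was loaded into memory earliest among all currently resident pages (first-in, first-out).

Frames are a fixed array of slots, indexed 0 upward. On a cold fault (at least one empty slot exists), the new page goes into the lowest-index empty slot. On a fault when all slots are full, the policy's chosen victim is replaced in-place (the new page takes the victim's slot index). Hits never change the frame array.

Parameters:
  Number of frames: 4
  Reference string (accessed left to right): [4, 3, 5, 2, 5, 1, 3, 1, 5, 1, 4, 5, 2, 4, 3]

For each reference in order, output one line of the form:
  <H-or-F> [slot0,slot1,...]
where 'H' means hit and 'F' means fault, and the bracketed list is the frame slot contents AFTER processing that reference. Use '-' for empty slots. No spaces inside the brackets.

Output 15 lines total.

F [4,-,-,-]
F [4,3,-,-]
F [4,3,5,-]
F [4,3,5,2]
H [4,3,5,2]
F [1,3,5,2]
H [1,3,5,2]
H [1,3,5,2]
H [1,3,5,2]
H [1,3,5,2]
F [1,4,5,2]
H [1,4,5,2]
H [1,4,5,2]
H [1,4,5,2]
F [1,4,3,2]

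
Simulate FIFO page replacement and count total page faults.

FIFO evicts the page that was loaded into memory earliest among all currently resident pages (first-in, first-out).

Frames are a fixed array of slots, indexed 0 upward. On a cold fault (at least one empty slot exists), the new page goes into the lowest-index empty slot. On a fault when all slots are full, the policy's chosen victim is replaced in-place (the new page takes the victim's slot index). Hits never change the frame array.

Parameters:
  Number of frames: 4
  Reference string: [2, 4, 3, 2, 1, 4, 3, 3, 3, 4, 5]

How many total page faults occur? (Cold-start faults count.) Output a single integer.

Step 0: ref 2 → FAULT, frames=[2,-,-,-]
Step 1: ref 4 → FAULT, frames=[2,4,-,-]
Step 2: ref 3 → FAULT, frames=[2,4,3,-]
Step 3: ref 2 → HIT, frames=[2,4,3,-]
Step 4: ref 1 → FAULT, frames=[2,4,3,1]
Step 5: ref 4 → HIT, frames=[2,4,3,1]
Step 6: ref 3 → HIT, frames=[2,4,3,1]
Step 7: ref 3 → HIT, frames=[2,4,3,1]
Step 8: ref 3 → HIT, frames=[2,4,3,1]
Step 9: ref 4 → HIT, frames=[2,4,3,1]
Step 10: ref 5 → FAULT (evict 2), frames=[5,4,3,1]
Total faults: 5

Answer: 5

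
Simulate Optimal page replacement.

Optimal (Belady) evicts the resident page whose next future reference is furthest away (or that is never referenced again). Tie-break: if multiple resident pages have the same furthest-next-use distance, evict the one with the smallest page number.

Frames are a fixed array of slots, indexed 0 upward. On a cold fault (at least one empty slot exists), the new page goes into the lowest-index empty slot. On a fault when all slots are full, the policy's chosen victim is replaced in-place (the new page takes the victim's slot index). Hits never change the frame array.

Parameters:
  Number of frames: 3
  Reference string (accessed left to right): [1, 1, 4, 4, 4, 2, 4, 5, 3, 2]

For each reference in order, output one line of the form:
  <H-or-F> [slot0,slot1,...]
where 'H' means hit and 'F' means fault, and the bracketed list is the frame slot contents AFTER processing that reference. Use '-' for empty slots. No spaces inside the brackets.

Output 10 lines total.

F [1,-,-]
H [1,-,-]
F [1,4,-]
H [1,4,-]
H [1,4,-]
F [1,4,2]
H [1,4,2]
F [5,4,2]
F [5,3,2]
H [5,3,2]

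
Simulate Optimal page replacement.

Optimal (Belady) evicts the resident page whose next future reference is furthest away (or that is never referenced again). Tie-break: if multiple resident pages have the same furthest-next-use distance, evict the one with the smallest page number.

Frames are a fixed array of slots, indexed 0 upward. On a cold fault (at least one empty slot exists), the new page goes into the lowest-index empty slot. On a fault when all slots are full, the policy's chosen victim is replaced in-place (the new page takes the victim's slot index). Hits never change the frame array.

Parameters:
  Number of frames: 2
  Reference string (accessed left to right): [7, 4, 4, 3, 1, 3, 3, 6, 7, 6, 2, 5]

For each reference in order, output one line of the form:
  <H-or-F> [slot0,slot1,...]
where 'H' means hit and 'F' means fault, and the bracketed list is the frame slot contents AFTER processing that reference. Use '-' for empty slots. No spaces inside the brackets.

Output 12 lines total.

F [7,-]
F [7,4]
H [7,4]
F [7,3]
F [1,3]
H [1,3]
H [1,3]
F [6,3]
F [6,7]
H [6,7]
F [2,7]
F [5,7]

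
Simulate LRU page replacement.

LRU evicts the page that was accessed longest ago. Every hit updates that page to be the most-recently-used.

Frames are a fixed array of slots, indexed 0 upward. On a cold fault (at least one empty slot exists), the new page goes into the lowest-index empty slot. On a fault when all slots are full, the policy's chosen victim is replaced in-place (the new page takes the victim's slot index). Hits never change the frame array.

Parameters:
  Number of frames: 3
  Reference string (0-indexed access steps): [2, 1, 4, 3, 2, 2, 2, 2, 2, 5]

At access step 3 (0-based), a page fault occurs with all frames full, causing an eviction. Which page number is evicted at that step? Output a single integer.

Answer: 2

Derivation:
Step 0: ref 2 -> FAULT, frames=[2,-,-]
Step 1: ref 1 -> FAULT, frames=[2,1,-]
Step 2: ref 4 -> FAULT, frames=[2,1,4]
Step 3: ref 3 -> FAULT, evict 2, frames=[3,1,4]
At step 3: evicted page 2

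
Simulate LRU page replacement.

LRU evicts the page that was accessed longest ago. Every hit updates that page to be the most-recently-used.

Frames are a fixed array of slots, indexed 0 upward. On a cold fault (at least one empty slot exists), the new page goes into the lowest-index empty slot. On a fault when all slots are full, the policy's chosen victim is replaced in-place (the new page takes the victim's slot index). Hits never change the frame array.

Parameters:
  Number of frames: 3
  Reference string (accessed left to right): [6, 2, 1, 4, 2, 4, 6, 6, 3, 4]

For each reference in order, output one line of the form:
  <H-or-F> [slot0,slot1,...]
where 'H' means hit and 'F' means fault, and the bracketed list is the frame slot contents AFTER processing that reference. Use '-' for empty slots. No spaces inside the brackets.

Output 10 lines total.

F [6,-,-]
F [6,2,-]
F [6,2,1]
F [4,2,1]
H [4,2,1]
H [4,2,1]
F [4,2,6]
H [4,2,6]
F [4,3,6]
H [4,3,6]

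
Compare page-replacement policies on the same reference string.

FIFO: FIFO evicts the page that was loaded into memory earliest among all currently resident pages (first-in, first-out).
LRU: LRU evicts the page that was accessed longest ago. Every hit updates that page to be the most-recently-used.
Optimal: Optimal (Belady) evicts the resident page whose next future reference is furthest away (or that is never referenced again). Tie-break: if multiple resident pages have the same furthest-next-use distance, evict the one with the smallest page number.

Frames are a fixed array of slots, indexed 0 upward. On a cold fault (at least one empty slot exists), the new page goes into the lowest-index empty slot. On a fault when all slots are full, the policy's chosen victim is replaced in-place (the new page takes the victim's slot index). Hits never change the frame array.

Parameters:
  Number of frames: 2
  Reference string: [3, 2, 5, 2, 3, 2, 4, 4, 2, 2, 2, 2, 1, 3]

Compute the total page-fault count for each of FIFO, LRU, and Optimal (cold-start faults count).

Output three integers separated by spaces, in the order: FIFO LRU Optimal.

--- FIFO ---
  step 0: ref 3 -> FAULT, frames=[3,-] (faults so far: 1)
  step 1: ref 2 -> FAULT, frames=[3,2] (faults so far: 2)
  step 2: ref 5 -> FAULT, evict 3, frames=[5,2] (faults so far: 3)
  step 3: ref 2 -> HIT, frames=[5,2] (faults so far: 3)
  step 4: ref 3 -> FAULT, evict 2, frames=[5,3] (faults so far: 4)
  step 5: ref 2 -> FAULT, evict 5, frames=[2,3] (faults so far: 5)
  step 6: ref 4 -> FAULT, evict 3, frames=[2,4] (faults so far: 6)
  step 7: ref 4 -> HIT, frames=[2,4] (faults so far: 6)
  step 8: ref 2 -> HIT, frames=[2,4] (faults so far: 6)
  step 9: ref 2 -> HIT, frames=[2,4] (faults so far: 6)
  step 10: ref 2 -> HIT, frames=[2,4] (faults so far: 6)
  step 11: ref 2 -> HIT, frames=[2,4] (faults so far: 6)
  step 12: ref 1 -> FAULT, evict 2, frames=[1,4] (faults so far: 7)
  step 13: ref 3 -> FAULT, evict 4, frames=[1,3] (faults so far: 8)
  FIFO total faults: 8
--- LRU ---
  step 0: ref 3 -> FAULT, frames=[3,-] (faults so far: 1)
  step 1: ref 2 -> FAULT, frames=[3,2] (faults so far: 2)
  step 2: ref 5 -> FAULT, evict 3, frames=[5,2] (faults so far: 3)
  step 3: ref 2 -> HIT, frames=[5,2] (faults so far: 3)
  step 4: ref 3 -> FAULT, evict 5, frames=[3,2] (faults so far: 4)
  step 5: ref 2 -> HIT, frames=[3,2] (faults so far: 4)
  step 6: ref 4 -> FAULT, evict 3, frames=[4,2] (faults so far: 5)
  step 7: ref 4 -> HIT, frames=[4,2] (faults so far: 5)
  step 8: ref 2 -> HIT, frames=[4,2] (faults so far: 5)
  step 9: ref 2 -> HIT, frames=[4,2] (faults so far: 5)
  step 10: ref 2 -> HIT, frames=[4,2] (faults so far: 5)
  step 11: ref 2 -> HIT, frames=[4,2] (faults so far: 5)
  step 12: ref 1 -> FAULT, evict 4, frames=[1,2] (faults so far: 6)
  step 13: ref 3 -> FAULT, evict 2, frames=[1,3] (faults so far: 7)
  LRU total faults: 7
--- Optimal ---
  step 0: ref 3 -> FAULT, frames=[3,-] (faults so far: 1)
  step 1: ref 2 -> FAULT, frames=[3,2] (faults so far: 2)
  step 2: ref 5 -> FAULT, evict 3, frames=[5,2] (faults so far: 3)
  step 3: ref 2 -> HIT, frames=[5,2] (faults so far: 3)
  step 4: ref 3 -> FAULT, evict 5, frames=[3,2] (faults so far: 4)
  step 5: ref 2 -> HIT, frames=[3,2] (faults so far: 4)
  step 6: ref 4 -> FAULT, evict 3, frames=[4,2] (faults so far: 5)
  step 7: ref 4 -> HIT, frames=[4,2] (faults so far: 5)
  step 8: ref 2 -> HIT, frames=[4,2] (faults so far: 5)
  step 9: ref 2 -> HIT, frames=[4,2] (faults so far: 5)
  step 10: ref 2 -> HIT, frames=[4,2] (faults so far: 5)
  step 11: ref 2 -> HIT, frames=[4,2] (faults so far: 5)
  step 12: ref 1 -> FAULT, evict 2, frames=[4,1] (faults so far: 6)
  step 13: ref 3 -> FAULT, evict 1, frames=[4,3] (faults so far: 7)
  Optimal total faults: 7

Answer: 8 7 7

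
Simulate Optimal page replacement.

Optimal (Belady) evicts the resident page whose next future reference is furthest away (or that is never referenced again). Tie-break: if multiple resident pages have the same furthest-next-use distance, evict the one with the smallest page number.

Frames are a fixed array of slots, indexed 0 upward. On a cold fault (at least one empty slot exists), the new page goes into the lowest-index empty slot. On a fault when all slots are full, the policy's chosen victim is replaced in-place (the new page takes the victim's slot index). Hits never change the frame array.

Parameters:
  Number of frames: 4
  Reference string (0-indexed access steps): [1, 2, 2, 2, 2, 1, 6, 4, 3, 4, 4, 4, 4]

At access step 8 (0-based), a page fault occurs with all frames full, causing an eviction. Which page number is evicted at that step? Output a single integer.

Answer: 1

Derivation:
Step 0: ref 1 -> FAULT, frames=[1,-,-,-]
Step 1: ref 2 -> FAULT, frames=[1,2,-,-]
Step 2: ref 2 -> HIT, frames=[1,2,-,-]
Step 3: ref 2 -> HIT, frames=[1,2,-,-]
Step 4: ref 2 -> HIT, frames=[1,2,-,-]
Step 5: ref 1 -> HIT, frames=[1,2,-,-]
Step 6: ref 6 -> FAULT, frames=[1,2,6,-]
Step 7: ref 4 -> FAULT, frames=[1,2,6,4]
Step 8: ref 3 -> FAULT, evict 1, frames=[3,2,6,4]
At step 8: evicted page 1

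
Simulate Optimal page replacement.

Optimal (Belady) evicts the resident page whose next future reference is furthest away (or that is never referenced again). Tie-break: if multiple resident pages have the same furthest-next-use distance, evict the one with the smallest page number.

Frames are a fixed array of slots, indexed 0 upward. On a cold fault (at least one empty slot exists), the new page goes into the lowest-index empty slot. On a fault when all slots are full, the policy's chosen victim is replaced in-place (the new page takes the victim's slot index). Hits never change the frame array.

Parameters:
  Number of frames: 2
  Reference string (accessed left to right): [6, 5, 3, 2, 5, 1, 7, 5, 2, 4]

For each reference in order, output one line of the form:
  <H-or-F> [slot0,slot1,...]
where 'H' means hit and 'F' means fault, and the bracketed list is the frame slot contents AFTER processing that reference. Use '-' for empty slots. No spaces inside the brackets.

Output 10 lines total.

F [6,-]
F [6,5]
F [3,5]
F [2,5]
H [2,5]
F [1,5]
F [7,5]
H [7,5]
F [7,2]
F [7,4]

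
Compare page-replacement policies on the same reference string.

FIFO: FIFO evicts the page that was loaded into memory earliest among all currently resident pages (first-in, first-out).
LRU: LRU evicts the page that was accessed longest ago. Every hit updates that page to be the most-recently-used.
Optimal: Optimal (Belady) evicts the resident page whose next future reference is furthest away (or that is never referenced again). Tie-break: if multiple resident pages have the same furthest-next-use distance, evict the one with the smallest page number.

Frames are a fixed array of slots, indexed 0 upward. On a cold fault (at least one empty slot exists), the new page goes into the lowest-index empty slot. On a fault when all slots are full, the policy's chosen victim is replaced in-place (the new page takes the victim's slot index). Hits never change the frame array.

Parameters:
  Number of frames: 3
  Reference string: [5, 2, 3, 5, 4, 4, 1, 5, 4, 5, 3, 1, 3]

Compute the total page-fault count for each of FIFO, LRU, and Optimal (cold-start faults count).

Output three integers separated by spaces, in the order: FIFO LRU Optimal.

Answer: 7 7 6

Derivation:
--- FIFO ---
  step 0: ref 5 -> FAULT, frames=[5,-,-] (faults so far: 1)
  step 1: ref 2 -> FAULT, frames=[5,2,-] (faults so far: 2)
  step 2: ref 3 -> FAULT, frames=[5,2,3] (faults so far: 3)
  step 3: ref 5 -> HIT, frames=[5,2,3] (faults so far: 3)
  step 4: ref 4 -> FAULT, evict 5, frames=[4,2,3] (faults so far: 4)
  step 5: ref 4 -> HIT, frames=[4,2,3] (faults so far: 4)
  step 6: ref 1 -> FAULT, evict 2, frames=[4,1,3] (faults so far: 5)
  step 7: ref 5 -> FAULT, evict 3, frames=[4,1,5] (faults so far: 6)
  step 8: ref 4 -> HIT, frames=[4,1,5] (faults so far: 6)
  step 9: ref 5 -> HIT, frames=[4,1,5] (faults so far: 6)
  step 10: ref 3 -> FAULT, evict 4, frames=[3,1,5] (faults so far: 7)
  step 11: ref 1 -> HIT, frames=[3,1,5] (faults so far: 7)
  step 12: ref 3 -> HIT, frames=[3,1,5] (faults so far: 7)
  FIFO total faults: 7
--- LRU ---
  step 0: ref 5 -> FAULT, frames=[5,-,-] (faults so far: 1)
  step 1: ref 2 -> FAULT, frames=[5,2,-] (faults so far: 2)
  step 2: ref 3 -> FAULT, frames=[5,2,3] (faults so far: 3)
  step 3: ref 5 -> HIT, frames=[5,2,3] (faults so far: 3)
  step 4: ref 4 -> FAULT, evict 2, frames=[5,4,3] (faults so far: 4)
  step 5: ref 4 -> HIT, frames=[5,4,3] (faults so far: 4)
  step 6: ref 1 -> FAULT, evict 3, frames=[5,4,1] (faults so far: 5)
  step 7: ref 5 -> HIT, frames=[5,4,1] (faults so far: 5)
  step 8: ref 4 -> HIT, frames=[5,4,1] (faults so far: 5)
  step 9: ref 5 -> HIT, frames=[5,4,1] (faults so far: 5)
  step 10: ref 3 -> FAULT, evict 1, frames=[5,4,3] (faults so far: 6)
  step 11: ref 1 -> FAULT, evict 4, frames=[5,1,3] (faults so far: 7)
  step 12: ref 3 -> HIT, frames=[5,1,3] (faults so far: 7)
  LRU total faults: 7
--- Optimal ---
  step 0: ref 5 -> FAULT, frames=[5,-,-] (faults so far: 1)
  step 1: ref 2 -> FAULT, frames=[5,2,-] (faults so far: 2)
  step 2: ref 3 -> FAULT, frames=[5,2,3] (faults so far: 3)
  step 3: ref 5 -> HIT, frames=[5,2,3] (faults so far: 3)
  step 4: ref 4 -> FAULT, evict 2, frames=[5,4,3] (faults so far: 4)
  step 5: ref 4 -> HIT, frames=[5,4,3] (faults so far: 4)
  step 6: ref 1 -> FAULT, evict 3, frames=[5,4,1] (faults so far: 5)
  step 7: ref 5 -> HIT, frames=[5,4,1] (faults so far: 5)
  step 8: ref 4 -> HIT, frames=[5,4,1] (faults so far: 5)
  step 9: ref 5 -> HIT, frames=[5,4,1] (faults so far: 5)
  step 10: ref 3 -> FAULT, evict 4, frames=[5,3,1] (faults so far: 6)
  step 11: ref 1 -> HIT, frames=[5,3,1] (faults so far: 6)
  step 12: ref 3 -> HIT, frames=[5,3,1] (faults so far: 6)
  Optimal total faults: 6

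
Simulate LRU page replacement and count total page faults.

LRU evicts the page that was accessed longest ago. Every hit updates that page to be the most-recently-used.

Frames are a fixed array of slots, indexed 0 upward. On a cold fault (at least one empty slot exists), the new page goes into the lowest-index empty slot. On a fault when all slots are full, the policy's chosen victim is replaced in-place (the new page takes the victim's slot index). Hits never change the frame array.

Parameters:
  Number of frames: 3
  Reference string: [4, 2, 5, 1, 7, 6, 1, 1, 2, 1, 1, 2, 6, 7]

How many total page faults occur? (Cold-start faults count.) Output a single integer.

Answer: 8

Derivation:
Step 0: ref 4 → FAULT, frames=[4,-,-]
Step 1: ref 2 → FAULT, frames=[4,2,-]
Step 2: ref 5 → FAULT, frames=[4,2,5]
Step 3: ref 1 → FAULT (evict 4), frames=[1,2,5]
Step 4: ref 7 → FAULT (evict 2), frames=[1,7,5]
Step 5: ref 6 → FAULT (evict 5), frames=[1,7,6]
Step 6: ref 1 → HIT, frames=[1,7,6]
Step 7: ref 1 → HIT, frames=[1,7,6]
Step 8: ref 2 → FAULT (evict 7), frames=[1,2,6]
Step 9: ref 1 → HIT, frames=[1,2,6]
Step 10: ref 1 → HIT, frames=[1,2,6]
Step 11: ref 2 → HIT, frames=[1,2,6]
Step 12: ref 6 → HIT, frames=[1,2,6]
Step 13: ref 7 → FAULT (evict 1), frames=[7,2,6]
Total faults: 8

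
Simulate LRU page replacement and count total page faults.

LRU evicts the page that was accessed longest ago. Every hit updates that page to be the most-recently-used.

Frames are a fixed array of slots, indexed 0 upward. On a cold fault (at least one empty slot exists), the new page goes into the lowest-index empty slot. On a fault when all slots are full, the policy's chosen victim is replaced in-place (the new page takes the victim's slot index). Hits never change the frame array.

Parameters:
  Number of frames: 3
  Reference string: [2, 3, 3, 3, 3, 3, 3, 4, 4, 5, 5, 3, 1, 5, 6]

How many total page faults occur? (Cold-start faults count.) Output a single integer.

Answer: 6

Derivation:
Step 0: ref 2 → FAULT, frames=[2,-,-]
Step 1: ref 3 → FAULT, frames=[2,3,-]
Step 2: ref 3 → HIT, frames=[2,3,-]
Step 3: ref 3 → HIT, frames=[2,3,-]
Step 4: ref 3 → HIT, frames=[2,3,-]
Step 5: ref 3 → HIT, frames=[2,3,-]
Step 6: ref 3 → HIT, frames=[2,3,-]
Step 7: ref 4 → FAULT, frames=[2,3,4]
Step 8: ref 4 → HIT, frames=[2,3,4]
Step 9: ref 5 → FAULT (evict 2), frames=[5,3,4]
Step 10: ref 5 → HIT, frames=[5,3,4]
Step 11: ref 3 → HIT, frames=[5,3,4]
Step 12: ref 1 → FAULT (evict 4), frames=[5,3,1]
Step 13: ref 5 → HIT, frames=[5,3,1]
Step 14: ref 6 → FAULT (evict 3), frames=[5,6,1]
Total faults: 6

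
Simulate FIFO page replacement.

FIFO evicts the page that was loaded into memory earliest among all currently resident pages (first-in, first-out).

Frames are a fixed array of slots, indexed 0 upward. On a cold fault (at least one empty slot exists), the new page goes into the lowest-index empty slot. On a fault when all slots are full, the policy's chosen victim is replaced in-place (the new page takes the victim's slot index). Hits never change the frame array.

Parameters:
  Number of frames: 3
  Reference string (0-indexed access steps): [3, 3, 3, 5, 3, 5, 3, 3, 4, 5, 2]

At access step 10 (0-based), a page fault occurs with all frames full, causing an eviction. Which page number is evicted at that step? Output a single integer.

Answer: 3

Derivation:
Step 0: ref 3 -> FAULT, frames=[3,-,-]
Step 1: ref 3 -> HIT, frames=[3,-,-]
Step 2: ref 3 -> HIT, frames=[3,-,-]
Step 3: ref 5 -> FAULT, frames=[3,5,-]
Step 4: ref 3 -> HIT, frames=[3,5,-]
Step 5: ref 5 -> HIT, frames=[3,5,-]
Step 6: ref 3 -> HIT, frames=[3,5,-]
Step 7: ref 3 -> HIT, frames=[3,5,-]
Step 8: ref 4 -> FAULT, frames=[3,5,4]
Step 9: ref 5 -> HIT, frames=[3,5,4]
Step 10: ref 2 -> FAULT, evict 3, frames=[2,5,4]
At step 10: evicted page 3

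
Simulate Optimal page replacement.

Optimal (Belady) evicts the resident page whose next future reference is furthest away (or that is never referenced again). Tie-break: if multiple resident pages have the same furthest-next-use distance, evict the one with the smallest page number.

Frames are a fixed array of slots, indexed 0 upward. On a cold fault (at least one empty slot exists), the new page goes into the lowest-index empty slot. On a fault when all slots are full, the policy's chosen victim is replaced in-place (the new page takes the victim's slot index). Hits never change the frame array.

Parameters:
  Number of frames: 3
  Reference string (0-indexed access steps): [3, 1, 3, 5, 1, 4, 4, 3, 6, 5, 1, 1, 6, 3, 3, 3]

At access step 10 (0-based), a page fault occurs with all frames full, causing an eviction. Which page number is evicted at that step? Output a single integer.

Step 0: ref 3 -> FAULT, frames=[3,-,-]
Step 1: ref 1 -> FAULT, frames=[3,1,-]
Step 2: ref 3 -> HIT, frames=[3,1,-]
Step 3: ref 5 -> FAULT, frames=[3,1,5]
Step 4: ref 1 -> HIT, frames=[3,1,5]
Step 5: ref 4 -> FAULT, evict 1, frames=[3,4,5]
Step 6: ref 4 -> HIT, frames=[3,4,5]
Step 7: ref 3 -> HIT, frames=[3,4,5]
Step 8: ref 6 -> FAULT, evict 4, frames=[3,6,5]
Step 9: ref 5 -> HIT, frames=[3,6,5]
Step 10: ref 1 -> FAULT, evict 5, frames=[3,6,1]
At step 10: evicted page 5

Answer: 5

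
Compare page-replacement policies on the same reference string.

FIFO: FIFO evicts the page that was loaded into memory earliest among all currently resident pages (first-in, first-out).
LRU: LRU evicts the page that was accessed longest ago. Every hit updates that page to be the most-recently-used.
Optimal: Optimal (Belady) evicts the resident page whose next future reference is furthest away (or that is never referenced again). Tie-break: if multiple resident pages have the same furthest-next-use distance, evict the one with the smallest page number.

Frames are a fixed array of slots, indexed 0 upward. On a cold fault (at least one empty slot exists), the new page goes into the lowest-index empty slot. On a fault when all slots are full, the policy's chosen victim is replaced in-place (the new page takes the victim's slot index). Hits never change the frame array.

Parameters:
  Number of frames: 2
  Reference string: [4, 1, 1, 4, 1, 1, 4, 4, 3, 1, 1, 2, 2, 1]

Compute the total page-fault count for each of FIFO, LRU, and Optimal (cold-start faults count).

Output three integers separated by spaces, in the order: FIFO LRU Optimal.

--- FIFO ---
  step 0: ref 4 -> FAULT, frames=[4,-] (faults so far: 1)
  step 1: ref 1 -> FAULT, frames=[4,1] (faults so far: 2)
  step 2: ref 1 -> HIT, frames=[4,1] (faults so far: 2)
  step 3: ref 4 -> HIT, frames=[4,1] (faults so far: 2)
  step 4: ref 1 -> HIT, frames=[4,1] (faults so far: 2)
  step 5: ref 1 -> HIT, frames=[4,1] (faults so far: 2)
  step 6: ref 4 -> HIT, frames=[4,1] (faults so far: 2)
  step 7: ref 4 -> HIT, frames=[4,1] (faults so far: 2)
  step 8: ref 3 -> FAULT, evict 4, frames=[3,1] (faults so far: 3)
  step 9: ref 1 -> HIT, frames=[3,1] (faults so far: 3)
  step 10: ref 1 -> HIT, frames=[3,1] (faults so far: 3)
  step 11: ref 2 -> FAULT, evict 1, frames=[3,2] (faults so far: 4)
  step 12: ref 2 -> HIT, frames=[3,2] (faults so far: 4)
  step 13: ref 1 -> FAULT, evict 3, frames=[1,2] (faults so far: 5)
  FIFO total faults: 5
--- LRU ---
  step 0: ref 4 -> FAULT, frames=[4,-] (faults so far: 1)
  step 1: ref 1 -> FAULT, frames=[4,1] (faults so far: 2)
  step 2: ref 1 -> HIT, frames=[4,1] (faults so far: 2)
  step 3: ref 4 -> HIT, frames=[4,1] (faults so far: 2)
  step 4: ref 1 -> HIT, frames=[4,1] (faults so far: 2)
  step 5: ref 1 -> HIT, frames=[4,1] (faults so far: 2)
  step 6: ref 4 -> HIT, frames=[4,1] (faults so far: 2)
  step 7: ref 4 -> HIT, frames=[4,1] (faults so far: 2)
  step 8: ref 3 -> FAULT, evict 1, frames=[4,3] (faults so far: 3)
  step 9: ref 1 -> FAULT, evict 4, frames=[1,3] (faults so far: 4)
  step 10: ref 1 -> HIT, frames=[1,3] (faults so far: 4)
  step 11: ref 2 -> FAULT, evict 3, frames=[1,2] (faults so far: 5)
  step 12: ref 2 -> HIT, frames=[1,2] (faults so far: 5)
  step 13: ref 1 -> HIT, frames=[1,2] (faults so far: 5)
  LRU total faults: 5
--- Optimal ---
  step 0: ref 4 -> FAULT, frames=[4,-] (faults so far: 1)
  step 1: ref 1 -> FAULT, frames=[4,1] (faults so far: 2)
  step 2: ref 1 -> HIT, frames=[4,1] (faults so far: 2)
  step 3: ref 4 -> HIT, frames=[4,1] (faults so far: 2)
  step 4: ref 1 -> HIT, frames=[4,1] (faults so far: 2)
  step 5: ref 1 -> HIT, frames=[4,1] (faults so far: 2)
  step 6: ref 4 -> HIT, frames=[4,1] (faults so far: 2)
  step 7: ref 4 -> HIT, frames=[4,1] (faults so far: 2)
  step 8: ref 3 -> FAULT, evict 4, frames=[3,1] (faults so far: 3)
  step 9: ref 1 -> HIT, frames=[3,1] (faults so far: 3)
  step 10: ref 1 -> HIT, frames=[3,1] (faults so far: 3)
  step 11: ref 2 -> FAULT, evict 3, frames=[2,1] (faults so far: 4)
  step 12: ref 2 -> HIT, frames=[2,1] (faults so far: 4)
  step 13: ref 1 -> HIT, frames=[2,1] (faults so far: 4)
  Optimal total faults: 4

Answer: 5 5 4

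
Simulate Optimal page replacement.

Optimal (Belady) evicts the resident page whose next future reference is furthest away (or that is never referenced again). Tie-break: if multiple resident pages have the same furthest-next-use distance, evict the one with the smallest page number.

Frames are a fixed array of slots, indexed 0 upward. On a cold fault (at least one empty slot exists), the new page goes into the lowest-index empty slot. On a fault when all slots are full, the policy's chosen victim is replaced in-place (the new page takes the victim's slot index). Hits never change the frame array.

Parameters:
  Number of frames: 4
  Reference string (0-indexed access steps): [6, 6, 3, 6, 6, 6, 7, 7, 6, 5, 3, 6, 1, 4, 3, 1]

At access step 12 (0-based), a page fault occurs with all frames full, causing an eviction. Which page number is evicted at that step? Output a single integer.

Answer: 5

Derivation:
Step 0: ref 6 -> FAULT, frames=[6,-,-,-]
Step 1: ref 6 -> HIT, frames=[6,-,-,-]
Step 2: ref 3 -> FAULT, frames=[6,3,-,-]
Step 3: ref 6 -> HIT, frames=[6,3,-,-]
Step 4: ref 6 -> HIT, frames=[6,3,-,-]
Step 5: ref 6 -> HIT, frames=[6,3,-,-]
Step 6: ref 7 -> FAULT, frames=[6,3,7,-]
Step 7: ref 7 -> HIT, frames=[6,3,7,-]
Step 8: ref 6 -> HIT, frames=[6,3,7,-]
Step 9: ref 5 -> FAULT, frames=[6,3,7,5]
Step 10: ref 3 -> HIT, frames=[6,3,7,5]
Step 11: ref 6 -> HIT, frames=[6,3,7,5]
Step 12: ref 1 -> FAULT, evict 5, frames=[6,3,7,1]
At step 12: evicted page 5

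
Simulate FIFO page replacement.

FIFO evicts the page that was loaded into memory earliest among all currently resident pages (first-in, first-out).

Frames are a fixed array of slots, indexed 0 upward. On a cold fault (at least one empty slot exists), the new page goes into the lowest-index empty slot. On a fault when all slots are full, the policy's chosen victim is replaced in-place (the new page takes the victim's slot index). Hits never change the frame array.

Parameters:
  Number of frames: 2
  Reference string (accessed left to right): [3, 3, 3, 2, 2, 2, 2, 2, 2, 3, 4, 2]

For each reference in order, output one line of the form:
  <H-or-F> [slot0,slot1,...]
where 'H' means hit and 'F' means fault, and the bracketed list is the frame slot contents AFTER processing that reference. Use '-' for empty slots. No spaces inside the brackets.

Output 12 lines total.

F [3,-]
H [3,-]
H [3,-]
F [3,2]
H [3,2]
H [3,2]
H [3,2]
H [3,2]
H [3,2]
H [3,2]
F [4,2]
H [4,2]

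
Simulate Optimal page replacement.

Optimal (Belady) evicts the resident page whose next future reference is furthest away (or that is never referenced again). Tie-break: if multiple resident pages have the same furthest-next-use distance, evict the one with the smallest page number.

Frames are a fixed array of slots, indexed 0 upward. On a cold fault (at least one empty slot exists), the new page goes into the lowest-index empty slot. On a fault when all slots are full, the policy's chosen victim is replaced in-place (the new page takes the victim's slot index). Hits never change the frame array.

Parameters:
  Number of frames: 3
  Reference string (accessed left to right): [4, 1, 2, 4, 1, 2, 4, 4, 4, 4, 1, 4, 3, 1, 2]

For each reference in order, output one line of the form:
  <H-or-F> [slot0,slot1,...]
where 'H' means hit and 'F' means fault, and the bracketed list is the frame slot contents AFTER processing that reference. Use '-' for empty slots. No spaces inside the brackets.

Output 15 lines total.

F [4,-,-]
F [4,1,-]
F [4,1,2]
H [4,1,2]
H [4,1,2]
H [4,1,2]
H [4,1,2]
H [4,1,2]
H [4,1,2]
H [4,1,2]
H [4,1,2]
H [4,1,2]
F [3,1,2]
H [3,1,2]
H [3,1,2]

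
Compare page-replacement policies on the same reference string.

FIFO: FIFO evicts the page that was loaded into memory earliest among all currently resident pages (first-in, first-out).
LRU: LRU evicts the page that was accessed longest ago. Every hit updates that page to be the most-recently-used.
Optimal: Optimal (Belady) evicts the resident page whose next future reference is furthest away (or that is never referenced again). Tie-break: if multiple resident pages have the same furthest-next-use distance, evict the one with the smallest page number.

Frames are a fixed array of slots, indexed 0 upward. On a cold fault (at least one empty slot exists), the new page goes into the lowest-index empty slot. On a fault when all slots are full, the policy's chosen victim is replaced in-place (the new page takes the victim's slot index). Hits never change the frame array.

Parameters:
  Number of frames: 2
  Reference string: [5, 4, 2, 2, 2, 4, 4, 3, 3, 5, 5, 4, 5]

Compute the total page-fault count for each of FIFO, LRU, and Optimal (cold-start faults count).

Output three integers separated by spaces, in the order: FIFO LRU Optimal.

--- FIFO ---
  step 0: ref 5 -> FAULT, frames=[5,-] (faults so far: 1)
  step 1: ref 4 -> FAULT, frames=[5,4] (faults so far: 2)
  step 2: ref 2 -> FAULT, evict 5, frames=[2,4] (faults so far: 3)
  step 3: ref 2 -> HIT, frames=[2,4] (faults so far: 3)
  step 4: ref 2 -> HIT, frames=[2,4] (faults so far: 3)
  step 5: ref 4 -> HIT, frames=[2,4] (faults so far: 3)
  step 6: ref 4 -> HIT, frames=[2,4] (faults so far: 3)
  step 7: ref 3 -> FAULT, evict 4, frames=[2,3] (faults so far: 4)
  step 8: ref 3 -> HIT, frames=[2,3] (faults so far: 4)
  step 9: ref 5 -> FAULT, evict 2, frames=[5,3] (faults so far: 5)
  step 10: ref 5 -> HIT, frames=[5,3] (faults so far: 5)
  step 11: ref 4 -> FAULT, evict 3, frames=[5,4] (faults so far: 6)
  step 12: ref 5 -> HIT, frames=[5,4] (faults so far: 6)
  FIFO total faults: 6
--- LRU ---
  step 0: ref 5 -> FAULT, frames=[5,-] (faults so far: 1)
  step 1: ref 4 -> FAULT, frames=[5,4] (faults so far: 2)
  step 2: ref 2 -> FAULT, evict 5, frames=[2,4] (faults so far: 3)
  step 3: ref 2 -> HIT, frames=[2,4] (faults so far: 3)
  step 4: ref 2 -> HIT, frames=[2,4] (faults so far: 3)
  step 5: ref 4 -> HIT, frames=[2,4] (faults so far: 3)
  step 6: ref 4 -> HIT, frames=[2,4] (faults so far: 3)
  step 7: ref 3 -> FAULT, evict 2, frames=[3,4] (faults so far: 4)
  step 8: ref 3 -> HIT, frames=[3,4] (faults so far: 4)
  step 9: ref 5 -> FAULT, evict 4, frames=[3,5] (faults so far: 5)
  step 10: ref 5 -> HIT, frames=[3,5] (faults so far: 5)
  step 11: ref 4 -> FAULT, evict 3, frames=[4,5] (faults so far: 6)
  step 12: ref 5 -> HIT, frames=[4,5] (faults so far: 6)
  LRU total faults: 6
--- Optimal ---
  step 0: ref 5 -> FAULT, frames=[5,-] (faults so far: 1)
  step 1: ref 4 -> FAULT, frames=[5,4] (faults so far: 2)
  step 2: ref 2 -> FAULT, evict 5, frames=[2,4] (faults so far: 3)
  step 3: ref 2 -> HIT, frames=[2,4] (faults so far: 3)
  step 4: ref 2 -> HIT, frames=[2,4] (faults so far: 3)
  step 5: ref 4 -> HIT, frames=[2,4] (faults so far: 3)
  step 6: ref 4 -> HIT, frames=[2,4] (faults so far: 3)
  step 7: ref 3 -> FAULT, evict 2, frames=[3,4] (faults so far: 4)
  step 8: ref 3 -> HIT, frames=[3,4] (faults so far: 4)
  step 9: ref 5 -> FAULT, evict 3, frames=[5,4] (faults so far: 5)
  step 10: ref 5 -> HIT, frames=[5,4] (faults so far: 5)
  step 11: ref 4 -> HIT, frames=[5,4] (faults so far: 5)
  step 12: ref 5 -> HIT, frames=[5,4] (faults so far: 5)
  Optimal total faults: 5

Answer: 6 6 5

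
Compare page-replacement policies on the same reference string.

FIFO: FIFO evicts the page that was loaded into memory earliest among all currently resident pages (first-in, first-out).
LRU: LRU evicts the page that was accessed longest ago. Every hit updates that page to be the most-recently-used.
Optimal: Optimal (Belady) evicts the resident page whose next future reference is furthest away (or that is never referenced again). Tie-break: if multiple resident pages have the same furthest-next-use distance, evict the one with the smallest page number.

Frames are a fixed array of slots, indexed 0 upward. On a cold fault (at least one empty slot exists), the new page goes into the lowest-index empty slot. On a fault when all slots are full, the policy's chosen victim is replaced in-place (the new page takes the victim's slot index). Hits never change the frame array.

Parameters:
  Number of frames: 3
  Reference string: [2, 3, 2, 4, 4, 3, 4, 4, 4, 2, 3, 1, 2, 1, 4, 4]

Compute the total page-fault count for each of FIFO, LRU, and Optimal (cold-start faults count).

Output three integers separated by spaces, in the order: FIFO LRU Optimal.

--- FIFO ---
  step 0: ref 2 -> FAULT, frames=[2,-,-] (faults so far: 1)
  step 1: ref 3 -> FAULT, frames=[2,3,-] (faults so far: 2)
  step 2: ref 2 -> HIT, frames=[2,3,-] (faults so far: 2)
  step 3: ref 4 -> FAULT, frames=[2,3,4] (faults so far: 3)
  step 4: ref 4 -> HIT, frames=[2,3,4] (faults so far: 3)
  step 5: ref 3 -> HIT, frames=[2,3,4] (faults so far: 3)
  step 6: ref 4 -> HIT, frames=[2,3,4] (faults so far: 3)
  step 7: ref 4 -> HIT, frames=[2,3,4] (faults so far: 3)
  step 8: ref 4 -> HIT, frames=[2,3,4] (faults so far: 3)
  step 9: ref 2 -> HIT, frames=[2,3,4] (faults so far: 3)
  step 10: ref 3 -> HIT, frames=[2,3,4] (faults so far: 3)
  step 11: ref 1 -> FAULT, evict 2, frames=[1,3,4] (faults so far: 4)
  step 12: ref 2 -> FAULT, evict 3, frames=[1,2,4] (faults so far: 5)
  step 13: ref 1 -> HIT, frames=[1,2,4] (faults so far: 5)
  step 14: ref 4 -> HIT, frames=[1,2,4] (faults so far: 5)
  step 15: ref 4 -> HIT, frames=[1,2,4] (faults so far: 5)
  FIFO total faults: 5
--- LRU ---
  step 0: ref 2 -> FAULT, frames=[2,-,-] (faults so far: 1)
  step 1: ref 3 -> FAULT, frames=[2,3,-] (faults so far: 2)
  step 2: ref 2 -> HIT, frames=[2,3,-] (faults so far: 2)
  step 3: ref 4 -> FAULT, frames=[2,3,4] (faults so far: 3)
  step 4: ref 4 -> HIT, frames=[2,3,4] (faults so far: 3)
  step 5: ref 3 -> HIT, frames=[2,3,4] (faults so far: 3)
  step 6: ref 4 -> HIT, frames=[2,3,4] (faults so far: 3)
  step 7: ref 4 -> HIT, frames=[2,3,4] (faults so far: 3)
  step 8: ref 4 -> HIT, frames=[2,3,4] (faults so far: 3)
  step 9: ref 2 -> HIT, frames=[2,3,4] (faults so far: 3)
  step 10: ref 3 -> HIT, frames=[2,3,4] (faults so far: 3)
  step 11: ref 1 -> FAULT, evict 4, frames=[2,3,1] (faults so far: 4)
  step 12: ref 2 -> HIT, frames=[2,3,1] (faults so far: 4)
  step 13: ref 1 -> HIT, frames=[2,3,1] (faults so far: 4)
  step 14: ref 4 -> FAULT, evict 3, frames=[2,4,1] (faults so far: 5)
  step 15: ref 4 -> HIT, frames=[2,4,1] (faults so far: 5)
  LRU total faults: 5
--- Optimal ---
  step 0: ref 2 -> FAULT, frames=[2,-,-] (faults so far: 1)
  step 1: ref 3 -> FAULT, frames=[2,3,-] (faults so far: 2)
  step 2: ref 2 -> HIT, frames=[2,3,-] (faults so far: 2)
  step 3: ref 4 -> FAULT, frames=[2,3,4] (faults so far: 3)
  step 4: ref 4 -> HIT, frames=[2,3,4] (faults so far: 3)
  step 5: ref 3 -> HIT, frames=[2,3,4] (faults so far: 3)
  step 6: ref 4 -> HIT, frames=[2,3,4] (faults so far: 3)
  step 7: ref 4 -> HIT, frames=[2,3,4] (faults so far: 3)
  step 8: ref 4 -> HIT, frames=[2,3,4] (faults so far: 3)
  step 9: ref 2 -> HIT, frames=[2,3,4] (faults so far: 3)
  step 10: ref 3 -> HIT, frames=[2,3,4] (faults so far: 3)
  step 11: ref 1 -> FAULT, evict 3, frames=[2,1,4] (faults so far: 4)
  step 12: ref 2 -> HIT, frames=[2,1,4] (faults so far: 4)
  step 13: ref 1 -> HIT, frames=[2,1,4] (faults so far: 4)
  step 14: ref 4 -> HIT, frames=[2,1,4] (faults so far: 4)
  step 15: ref 4 -> HIT, frames=[2,1,4] (faults so far: 4)
  Optimal total faults: 4

Answer: 5 5 4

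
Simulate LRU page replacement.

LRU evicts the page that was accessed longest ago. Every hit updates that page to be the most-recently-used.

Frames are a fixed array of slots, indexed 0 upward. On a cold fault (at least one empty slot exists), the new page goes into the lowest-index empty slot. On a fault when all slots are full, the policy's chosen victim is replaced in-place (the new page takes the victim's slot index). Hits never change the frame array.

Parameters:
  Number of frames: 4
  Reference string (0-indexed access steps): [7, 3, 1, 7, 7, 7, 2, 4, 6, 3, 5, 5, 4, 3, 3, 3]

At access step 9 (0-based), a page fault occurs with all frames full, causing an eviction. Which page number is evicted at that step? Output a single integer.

Step 0: ref 7 -> FAULT, frames=[7,-,-,-]
Step 1: ref 3 -> FAULT, frames=[7,3,-,-]
Step 2: ref 1 -> FAULT, frames=[7,3,1,-]
Step 3: ref 7 -> HIT, frames=[7,3,1,-]
Step 4: ref 7 -> HIT, frames=[7,3,1,-]
Step 5: ref 7 -> HIT, frames=[7,3,1,-]
Step 6: ref 2 -> FAULT, frames=[7,3,1,2]
Step 7: ref 4 -> FAULT, evict 3, frames=[7,4,1,2]
Step 8: ref 6 -> FAULT, evict 1, frames=[7,4,6,2]
Step 9: ref 3 -> FAULT, evict 7, frames=[3,4,6,2]
At step 9: evicted page 7

Answer: 7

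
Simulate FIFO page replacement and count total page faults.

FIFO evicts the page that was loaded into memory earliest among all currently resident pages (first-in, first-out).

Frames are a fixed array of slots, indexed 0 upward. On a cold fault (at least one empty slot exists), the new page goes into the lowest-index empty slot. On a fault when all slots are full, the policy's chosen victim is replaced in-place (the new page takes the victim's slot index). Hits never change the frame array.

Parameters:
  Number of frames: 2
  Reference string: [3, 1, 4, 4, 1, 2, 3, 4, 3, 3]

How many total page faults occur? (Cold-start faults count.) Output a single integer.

Step 0: ref 3 → FAULT, frames=[3,-]
Step 1: ref 1 → FAULT, frames=[3,1]
Step 2: ref 4 → FAULT (evict 3), frames=[4,1]
Step 3: ref 4 → HIT, frames=[4,1]
Step 4: ref 1 → HIT, frames=[4,1]
Step 5: ref 2 → FAULT (evict 1), frames=[4,2]
Step 6: ref 3 → FAULT (evict 4), frames=[3,2]
Step 7: ref 4 → FAULT (evict 2), frames=[3,4]
Step 8: ref 3 → HIT, frames=[3,4]
Step 9: ref 3 → HIT, frames=[3,4]
Total faults: 6

Answer: 6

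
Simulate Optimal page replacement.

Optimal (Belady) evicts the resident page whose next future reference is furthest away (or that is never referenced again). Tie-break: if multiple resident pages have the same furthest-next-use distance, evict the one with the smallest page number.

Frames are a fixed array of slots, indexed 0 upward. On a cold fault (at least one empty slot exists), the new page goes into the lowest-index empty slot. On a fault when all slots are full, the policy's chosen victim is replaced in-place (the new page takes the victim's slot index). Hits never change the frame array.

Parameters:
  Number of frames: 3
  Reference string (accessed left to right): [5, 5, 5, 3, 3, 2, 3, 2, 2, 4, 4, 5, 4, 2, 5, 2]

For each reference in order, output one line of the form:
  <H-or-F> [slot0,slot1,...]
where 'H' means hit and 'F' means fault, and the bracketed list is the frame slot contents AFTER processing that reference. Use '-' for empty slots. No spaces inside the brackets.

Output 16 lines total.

F [5,-,-]
H [5,-,-]
H [5,-,-]
F [5,3,-]
H [5,3,-]
F [5,3,2]
H [5,3,2]
H [5,3,2]
H [5,3,2]
F [5,4,2]
H [5,4,2]
H [5,4,2]
H [5,4,2]
H [5,4,2]
H [5,4,2]
H [5,4,2]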